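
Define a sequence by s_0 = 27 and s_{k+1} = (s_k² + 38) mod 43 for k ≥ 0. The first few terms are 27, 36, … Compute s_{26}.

30

Computing terms: s_0 = 27,  s_1 = 36,  s_2 = 1,  s_3 = 39,  s_4 = 11,  s_5 = 30,  s_6 = 35,  s_7 = 16,  s_8 = 36.
Since s_8 = s_1 = 36, the sequence is eventually periodic: after a pre-period of length 1 it cycles with period 7.
For k ≥ 1, s_k depends only on (k - 1) mod 7. (26 - 1) mod 7 = 4, so s_{26} = s_5 = 30.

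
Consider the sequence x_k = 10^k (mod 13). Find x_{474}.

x_0 = 1,  x_1 = 10,  x_2 = 9,  x_3 = 12,  x_4 = 3,  x_5 = 4,  x_6 = 1.
The sequence repeats with period 6.
(474 - 0) mod 6 = 0, so x_{474} = x_0 = 1.

1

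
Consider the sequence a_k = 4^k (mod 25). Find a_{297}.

9

We have a_1 = 4; a_2 = 16; a_3 = 14; a_4 = 6; a_5 = 24; a_6 = 21; a_7 = 9; a_8 = 11; a_9 = 19; a_{10} = 1; a_{11} = 4.
Since a_{11} = a_1 = 4, the sequence is periodic with period 10.
So a_{297} = a_{1 + ((297-1) mod 10)} = a_7 = 9.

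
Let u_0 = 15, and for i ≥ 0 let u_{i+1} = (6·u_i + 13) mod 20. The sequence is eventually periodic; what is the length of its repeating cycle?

u_0 = 15, u_1 = 3, u_2 = 11, u_3 = 19, u_4 = 7, u_5 = 15.
Since u_5 = u_0 = 15, the sequence is periodic with period 5.

5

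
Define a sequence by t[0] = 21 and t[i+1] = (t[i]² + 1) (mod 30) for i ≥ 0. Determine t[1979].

20

We have t[0] = 21,  t[1] = 22,  t[2] = 5,  t[3] = 26,  t[4] = 17,  t[5] = 20,  t[6] = 11,  t[7] = 2,  t[8] = 5.
Since t[8] = t[2] = 5, the sequence is eventually periodic: after a pre-period of length 2 it cycles with period 6.
For i ≥ 2, t[i] depends only on (i - 2) mod 6. (1979 - 2) mod 6 = 3, so t[1979] = t[5] = 20.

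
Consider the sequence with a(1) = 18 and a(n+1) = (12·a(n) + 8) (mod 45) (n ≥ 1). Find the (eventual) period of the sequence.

4

We have a(1) = 18; a(2) = 44; a(3) = 41; a(4) = 5; a(5) = 23; a(6) = 14; a(7) = 41.
Since a(7) = a(3) = 41, the sequence is eventually periodic: after a pre-period of length 2 it cycles with period 4.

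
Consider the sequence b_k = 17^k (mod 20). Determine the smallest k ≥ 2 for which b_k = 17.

5

Listing terms: b_1 = 17; b_2 = 9; b_3 = 13; b_4 = 1; b_5 = 17.
Since b_5 = b_1 = 17, the sequence is periodic with period 4.
The value 17 next appears (with k ≥ 2) at b_5.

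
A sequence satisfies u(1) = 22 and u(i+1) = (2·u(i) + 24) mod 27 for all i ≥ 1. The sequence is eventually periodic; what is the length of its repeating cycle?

18

u(1) = 22; u(2) = 14; u(3) = 25; u(4) = 20; u(5) = 10; u(6) = 17; u(7) = 4; u(8) = 5; u(9) = 7; u(10) = 11; u(11) = 19; u(12) = 8; u(13) = 13; u(14) = 23; u(15) = 16; u(16) = 2; u(17) = 1; u(18) = 26; u(19) = 22.
Since u(19) = u(1) = 22, the sequence is periodic with period 18.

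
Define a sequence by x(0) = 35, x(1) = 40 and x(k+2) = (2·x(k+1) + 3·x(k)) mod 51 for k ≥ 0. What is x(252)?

2

Computing terms: x(0) = 35, x(1) = 40, x(2) = 32, x(3) = 31, x(4) = 5, x(5) = 1, x(6) = 17, x(7) = 37, x(8) = 23, x(9) = 4, x(10) = 26, x(11) = 13, x(12) = 2, x(13) = 43, x(14) = 41, x(15) = 7, x(16) = 35, x(17) = 40.
The sequence repeats with period 16.
(252 - 0) mod 16 = 12, so x(252) = x(12) = 2.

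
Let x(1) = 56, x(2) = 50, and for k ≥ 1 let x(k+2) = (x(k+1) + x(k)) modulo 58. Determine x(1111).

30

We have x(1) = 56, x(2) = 50, x(3) = 48, x(4) = 40, x(5) = 30, x(6) = 12, x(7) = 42, x(8) = 54, x(9) = 38, x(10) = 34, x(11) = 14, x(12) = 48, x(13) = 4, x(14) = 52, x(15) = 56, x(16) = 50.
The sequence repeats with period 14.
(1111 - 1) mod 14 = 4, so x(1111) = x(5) = 30.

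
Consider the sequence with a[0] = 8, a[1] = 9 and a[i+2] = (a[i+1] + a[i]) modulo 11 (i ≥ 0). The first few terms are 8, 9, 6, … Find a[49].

1

a[0] = 8,  a[1] = 9,  a[2] = 6,  a[3] = 4,  a[4] = 10,  a[5] = 3,  a[6] = 2,  a[7] = 5,  a[8] = 7,  a[9] = 1,  a[10] = 8,  a[11] = 9.
Since (a[10], a[11]) = (a[0], a[1]) = (8, 9) (two consecutive terms determine the rest), the sequence is periodic with period 10.
So a[49] = a[0 + ((49-0) mod 10)] = a[9] = 1.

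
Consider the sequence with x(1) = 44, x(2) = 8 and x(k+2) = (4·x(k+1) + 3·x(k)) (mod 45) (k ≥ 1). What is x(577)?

14

We have x(1) = 44, x(2) = 8, x(3) = 29, x(4) = 5, x(5) = 17, x(6) = 38, x(7) = 23, x(8) = 26, x(9) = 38, x(10) = 5, x(11) = 44, x(12) = 11, x(13) = 41, x(14) = 17, x(15) = 11, x(16) = 5, x(17) = 8, x(18) = 2, x(19) = 32, x(20) = 44, x(21) = 2, x(22) = 5, x(23) = 26, x(24) = 29, x(25) = 14, x(26) = 8, x(27) = 29.
Since (x(26), x(27)) = (x(2), x(3)) = (8, 29) (two consecutive terms determine the rest), the sequence is eventually periodic: after a pre-period of length 1 it cycles with period 24.
For k ≥ 2, x(k) depends only on (k - 2) mod 24. (577 - 2) mod 24 = 23, so x(577) = x(25) = 14.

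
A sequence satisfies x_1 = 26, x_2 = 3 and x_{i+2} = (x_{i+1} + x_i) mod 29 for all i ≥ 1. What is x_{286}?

6

Listing terms: x_1 = 26, x_2 = 3, x_3 = 0, x_4 = 3, x_5 = 3, x_6 = 6, x_7 = 9, x_8 = 15, x_9 = 24, x_{10} = 10, x_{11} = 5, x_{12} = 15, x_{13} = 20, x_{14} = 6, x_{15} = 26, x_{16} = 3.
Since (x_{15}, x_{16}) = (x_1, x_2) = (26, 3) (two consecutive terms determine the rest), the sequence is periodic with period 14.
So x_{286} = x_{1 + ((286-1) mod 14)} = x_6 = 6.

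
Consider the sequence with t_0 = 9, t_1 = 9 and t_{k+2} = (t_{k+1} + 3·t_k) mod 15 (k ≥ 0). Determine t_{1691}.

t_0 = 9,  t_1 = 9,  t_2 = 6,  t_3 = 3,  t_4 = 6,  t_5 = 0,  t_6 = 3,  t_7 = 3,  t_8 = 12,  t_9 = 6,  t_{10} = 12,  t_{11} = 0,  t_{12} = 6,  t_{13} = 6,  t_{14} = 9,  t_{15} = 12,  t_{16} = 9,  t_{17} = 0,  t_{18} = 12,  t_{19} = 12,  t_{20} = 3,  t_{21} = 9,  t_{22} = 3,  t_{23} = 0,  t_{24} = 9,  t_{25} = 9.
Since (t_{24}, t_{25}) = (t_0, t_1) = (9, 9) (two consecutive terms determine the rest), the sequence is periodic with period 24.
So t_{1691} = t_{0 + ((1691-0) mod 24)} = t_{11} = 0.

0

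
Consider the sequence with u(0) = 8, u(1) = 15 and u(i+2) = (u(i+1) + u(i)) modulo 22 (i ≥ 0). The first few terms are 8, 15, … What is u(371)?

15

Listing terms: u(0) = 8; u(1) = 15; u(2) = 1; u(3) = 16; u(4) = 17; u(5) = 11; u(6) = 6; u(7) = 17; u(8) = 1; u(9) = 18; u(10) = 19; u(11) = 15; u(12) = 12; u(13) = 5; u(14) = 17; u(15) = 0; u(16) = 17; u(17) = 17; u(18) = 12; u(19) = 7; u(20) = 19; u(21) = 4; u(22) = 1; u(23) = 5; u(24) = 6; u(25) = 11; u(26) = 17; u(27) = 6; u(28) = 1; u(29) = 7; u(30) = 8; u(31) = 15.
Since (u(30), u(31)) = (u(0), u(1)) = (8, 15) (two consecutive terms determine the rest), the sequence is periodic with period 30.
(371 - 0) mod 30 = 11, so u(371) = u(11) = 15.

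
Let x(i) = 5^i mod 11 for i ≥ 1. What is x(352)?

We have x(1) = 5,  x(2) = 3,  x(3) = 4,  x(4) = 9,  x(5) = 1,  x(6) = 5.
The sequence repeats with period 5.
(352 - 1) mod 5 = 1, so x(352) = x(2) = 3.

3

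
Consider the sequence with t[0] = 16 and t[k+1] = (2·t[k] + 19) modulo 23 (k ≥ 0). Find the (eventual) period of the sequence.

11

t[0] = 16,  t[1] = 5,  t[2] = 6,  t[3] = 8,  t[4] = 12,  t[5] = 20,  t[6] = 13,  t[7] = 22,  t[8] = 17,  t[9] = 7,  t[10] = 10,  t[11] = 16.
Since t[11] = t[0] = 16, the sequence is periodic with period 11.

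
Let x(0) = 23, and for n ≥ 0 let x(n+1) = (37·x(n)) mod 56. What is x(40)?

Computing terms: x(0) = 23; x(1) = 11; x(2) = 15; x(3) = 51; x(4) = 39; x(5) = 43; x(6) = 23.
Since x(6) = x(0) = 23, the sequence is periodic with period 6.
(40 - 0) mod 6 = 4, so x(40) = x(4) = 39.

39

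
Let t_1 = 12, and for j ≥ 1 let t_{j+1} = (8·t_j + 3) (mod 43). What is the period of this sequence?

14

We have t_1 = 12, t_2 = 13, t_3 = 21, t_4 = 42, t_5 = 38, t_6 = 6, t_7 = 8, t_8 = 24, t_9 = 23, t_{10} = 15, t_{11} = 37, t_{12} = 41, t_{13} = 30, t_{14} = 28, t_{15} = 12.
The sequence repeats with period 14.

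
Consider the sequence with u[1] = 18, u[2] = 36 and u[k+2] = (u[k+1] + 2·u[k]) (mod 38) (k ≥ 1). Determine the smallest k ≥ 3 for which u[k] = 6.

We have u[1] = 18, u[2] = 36, u[3] = 34, u[4] = 30, u[5] = 22, u[6] = 6, u[7] = 12, u[8] = 24, u[9] = 10, u[10] = 20, u[11] = 2, u[12] = 4, u[13] = 8, u[14] = 16, u[15] = 32, u[16] = 26, u[17] = 14, u[18] = 28, u[19] = 18, u[20] = 36.
Since (u[19], u[20]) = (u[1], u[2]) = (18, 36) (two consecutive terms determine the rest), the sequence is periodic with period 18.
The value 6 first appears (with k ≥ 3) at u[6].

6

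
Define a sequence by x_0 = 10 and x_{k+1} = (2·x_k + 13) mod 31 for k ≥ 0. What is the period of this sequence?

Listing terms: x_0 = 10; x_1 = 2; x_2 = 17; x_3 = 16; x_4 = 14; x_5 = 10.
Since x_5 = x_0 = 10, the sequence is periodic with period 5.

5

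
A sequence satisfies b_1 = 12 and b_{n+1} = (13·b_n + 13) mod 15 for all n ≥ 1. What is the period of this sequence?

12

We have b_1 = 12; b_2 = 4; b_3 = 5; b_4 = 3; b_5 = 7; b_6 = 14; b_7 = 0; b_8 = 13; b_9 = 2; b_{10} = 9; b_{11} = 10; b_{12} = 8; b_{13} = 12.
Since b_{13} = b_1 = 12, the sequence is periodic with period 12.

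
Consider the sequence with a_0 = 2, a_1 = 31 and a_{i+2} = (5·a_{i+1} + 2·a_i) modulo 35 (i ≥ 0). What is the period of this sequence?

a_0 = 2,  a_1 = 31,  a_2 = 19,  a_3 = 17,  a_4 = 18,  a_5 = 19,  a_6 = 26,  a_7 = 28,  a_8 = 17,  a_9 = 1,  a_{10} = 4,  a_{11} = 22,  a_{12} = 13,  a_{13} = 4,  a_{14} = 11,  a_{15} = 28,  a_{16} = 22,  a_{17} = 26,  a_{18} = 34,  a_{19} = 12,  a_{20} = 23,  a_{21} = 34,  a_{22} = 6,  a_{23} = 28,  a_{24} = 12,  a_{25} = 11,  a_{26} = 9,  a_{27} = 32,  a_{28} = 3,  a_{29} = 9,  a_{30} = 16,  a_{31} = 28,  a_{32} = 32,  a_{33} = 6,  a_{34} = 24,  a_{35} = 27,  a_{36} = 8,  a_{37} = 24,  a_{38} = 31,  a_{39} = 28,  a_{40} = 27,  a_{41} = 16,  a_{42} = 29,  a_{43} = 2,  a_{44} = 33,  a_{45} = 29,  a_{46} = 1,  a_{47} = 28,  a_{48} = 2,  a_{49} = 31.
Since (a_{48}, a_{49}) = (a_0, a_1) = (2, 31) (two consecutive terms determine the rest), the sequence is periodic with period 48.

48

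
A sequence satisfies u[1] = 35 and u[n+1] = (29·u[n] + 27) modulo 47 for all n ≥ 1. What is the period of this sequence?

46

Computing terms: u[1] = 35,  u[2] = 8,  u[3] = 24,  u[4] = 18,  u[5] = 32,  u[6] = 15,  u[7] = 39,  u[8] = 30,  u[9] = 4,  u[10] = 2,  u[11] = 38,  u[12] = 1,  u[13] = 9,  u[14] = 6,  u[15] = 13,  u[16] = 28,  u[17] = 40,  u[18] = 12,  u[19] = 46,  u[20] = 45,  u[21] = 16,  u[22] = 21,  u[23] = 25,  u[24] = 0,  u[25] = 27,  u[26] = 11,  u[27] = 17,  u[28] = 3,  u[29] = 20,  u[30] = 43,  u[31] = 5,  u[32] = 31,  u[33] = 33,  u[34] = 44,  u[35] = 34,  u[36] = 26,  u[37] = 29,  u[38] = 22,  u[39] = 7,  u[40] = 42,  u[41] = 23,  u[42] = 36,  u[43] = 37,  u[44] = 19,  u[45] = 14,  u[46] = 10,  u[47] = 35.
The sequence repeats with period 46.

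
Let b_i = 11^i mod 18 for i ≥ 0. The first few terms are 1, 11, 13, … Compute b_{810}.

Computing terms: b_0 = 1,  b_1 = 11,  b_2 = 13,  b_3 = 17,  b_4 = 7,  b_5 = 5,  b_6 = 1.
The sequence repeats with period 6.
So b_{810} = b_{0 + ((810-0) mod 6)} = b_0 = 1.

1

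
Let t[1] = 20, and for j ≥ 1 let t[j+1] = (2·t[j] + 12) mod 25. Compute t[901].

20

We have t[1] = 20, t[2] = 2, t[3] = 16, t[4] = 19, t[5] = 0, t[6] = 12, t[7] = 11, t[8] = 9, t[9] = 5, t[10] = 22, t[11] = 6, t[12] = 24, t[13] = 10, t[14] = 7, t[15] = 1, t[16] = 14, t[17] = 15, t[18] = 17, t[19] = 21, t[20] = 4, t[21] = 20.
Since t[21] = t[1] = 20, the sequence is periodic with period 20.
(901 - 1) mod 20 = 0, so t[901] = t[1] = 20.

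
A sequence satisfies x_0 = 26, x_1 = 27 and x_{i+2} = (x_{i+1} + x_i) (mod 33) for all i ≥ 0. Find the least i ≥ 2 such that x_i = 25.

23

x_0 = 26,  x_1 = 27,  x_2 = 20,  x_3 = 14,  x_4 = 1,  x_5 = 15,  x_6 = 16,  x_7 = 31,  x_8 = 14,  x_9 = 12,  x_{10} = 26,  x_{11} = 5,  x_{12} = 31,  x_{13} = 3,  x_{14} = 1,  x_{15} = 4,  x_{16} = 5,  x_{17} = 9,  x_{18} = 14,  x_{19} = 23,  x_{20} = 4,  x_{21} = 27,  x_{22} = 31,  x_{23} = 25,  x_{24} = 23,  x_{25} = 15,  x_{26} = 5,  x_{27} = 20,  x_{28} = 25,  x_{29} = 12,  x_{30} = 4,  x_{31} = 16,  x_{32} = 20,  x_{33} = 3,  x_{34} = 23,  x_{35} = 26,  x_{36} = 16,  x_{37} = 9,  x_{38} = 25,  x_{39} = 1,  x_{40} = 26,  x_{41} = 27.
The sequence repeats with period 40.
The value 25 first appears (with i ≥ 2) at x_{23}.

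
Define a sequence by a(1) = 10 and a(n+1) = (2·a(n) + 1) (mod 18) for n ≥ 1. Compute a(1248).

9

a(1) = 10, a(2) = 3, a(3) = 7, a(4) = 15, a(5) = 13, a(6) = 9, a(7) = 1, a(8) = 3.
Since a(8) = a(2) = 3, the sequence is eventually periodic: after a pre-period of length 1 it cycles with period 6.
For n ≥ 2, a(n) depends only on (n - 2) mod 6. (1248 - 2) mod 6 = 4, so a(1248) = a(6) = 9.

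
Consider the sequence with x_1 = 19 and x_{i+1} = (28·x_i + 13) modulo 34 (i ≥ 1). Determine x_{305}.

Computing terms: x_1 = 19,  x_2 = 1,  x_3 = 7,  x_4 = 5,  x_5 = 17,  x_6 = 13,  x_7 = 3,  x_8 = 29,  x_9 = 9,  x_{10} = 27,  x_{11} = 21,  x_{12} = 23,  x_{13} = 11,  x_{14} = 15,  x_{15} = 25,  x_{16} = 33,  x_{17} = 19.
Since x_{17} = x_1 = 19, the sequence is periodic with period 16.
(305 - 1) mod 16 = 0, so x_{305} = x_1 = 19.

19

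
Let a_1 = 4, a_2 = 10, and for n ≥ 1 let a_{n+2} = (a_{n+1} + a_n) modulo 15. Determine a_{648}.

12

Computing terms: a_1 = 4; a_2 = 10; a_3 = 14; a_4 = 9; a_5 = 8; a_6 = 2; a_7 = 10; a_8 = 12; a_9 = 7; a_{10} = 4; a_{11} = 11; a_{12} = 0; a_{13} = 11; a_{14} = 11; a_{15} = 7; a_{16} = 3; a_{17} = 10; a_{18} = 13; a_{19} = 8; a_{20} = 6; a_{21} = 14; a_{22} = 5; a_{23} = 4; a_{24} = 9; a_{25} = 13; a_{26} = 7; a_{27} = 5; a_{28} = 12; a_{29} = 2; a_{30} = 14; a_{31} = 1; a_{32} = 0; a_{33} = 1; a_{34} = 1; a_{35} = 2; a_{36} = 3; a_{37} = 5; a_{38} = 8; a_{39} = 13; a_{40} = 6; a_{41} = 4; a_{42} = 10.
Since (a_{41}, a_{42}) = (a_1, a_2) = (4, 10) (two consecutive terms determine the rest), the sequence is periodic with period 40.
(648 - 1) mod 40 = 7, so a_{648} = a_8 = 12.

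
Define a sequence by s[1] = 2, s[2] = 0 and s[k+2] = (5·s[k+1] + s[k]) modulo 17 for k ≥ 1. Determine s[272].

We have s[1] = 2; s[2] = 0; s[3] = 2; s[4] = 10; s[5] = 1; s[6] = 15; s[7] = 8; s[8] = 4; s[9] = 11; s[10] = 8; s[11] = 0; s[12] = 8; s[13] = 6; s[14] = 4; s[15] = 9; s[16] = 15; s[17] = 16; s[18] = 10; s[19] = 15; s[20] = 0; s[21] = 15; s[22] = 7; s[23] = 16; s[24] = 2; s[25] = 9; s[26] = 13; s[27] = 6; s[28] = 9; s[29] = 0; s[30] = 9; s[31] = 11; s[32] = 13; s[33] = 8; s[34] = 2; s[35] = 1; s[36] = 7; s[37] = 2; s[38] = 0.
Since (s[37], s[38]) = (s[1], s[2]) = (2, 0) (two consecutive terms determine the rest), the sequence is periodic with period 36.
So s[272] = s[1 + ((272-1) mod 36)] = s[20] = 0.

0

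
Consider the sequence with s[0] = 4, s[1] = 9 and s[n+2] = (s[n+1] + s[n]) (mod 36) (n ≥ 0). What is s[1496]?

25

s[0] = 4, s[1] = 9, s[2] = 13, s[3] = 22, s[4] = 35, s[5] = 21, s[6] = 20, s[7] = 5, s[8] = 25, s[9] = 30, s[10] = 19, s[11] = 13, s[12] = 32, s[13] = 9, s[14] = 5, s[15] = 14, s[16] = 19, s[17] = 33, s[18] = 16, s[19] = 13, s[20] = 29, s[21] = 6, s[22] = 35, s[23] = 5, s[24] = 4, s[25] = 9.
Since (s[24], s[25]) = (s[0], s[1]) = (4, 9) (two consecutive terms determine the rest), the sequence is periodic with period 24.
(1496 - 0) mod 24 = 8, so s[1496] = s[8] = 25.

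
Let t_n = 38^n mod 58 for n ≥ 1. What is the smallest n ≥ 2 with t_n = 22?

t_1 = 38,  t_2 = 52,  t_3 = 4,  t_4 = 36,  t_5 = 34,  t_6 = 16,  t_7 = 28,  t_8 = 20,  t_9 = 6,  t_{10} = 54,  t_{11} = 22,  t_{12} = 24,  t_{13} = 42,  t_{14} = 30,  t_{15} = 38.
Since t_{15} = t_1 = 38, the sequence is periodic with period 14.
The value 22 first appears (with n ≥ 2) at t_{11}.

11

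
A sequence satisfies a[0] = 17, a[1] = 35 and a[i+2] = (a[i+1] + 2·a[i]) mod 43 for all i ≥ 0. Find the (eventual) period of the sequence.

We have a[0] = 17; a[1] = 35; a[2] = 26; a[3] = 10; a[4] = 19; a[5] = 39; a[6] = 34; a[7] = 26; a[8] = 8; a[9] = 17; a[10] = 33; a[11] = 24; a[12] = 4; a[13] = 9; a[14] = 17; a[15] = 35.
The sequence repeats with period 14.

14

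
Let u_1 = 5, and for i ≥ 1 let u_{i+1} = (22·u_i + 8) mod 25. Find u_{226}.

Computing terms: u_1 = 5, u_2 = 18, u_3 = 4, u_4 = 21, u_5 = 20, u_6 = 23, u_7 = 14, u_8 = 16, u_9 = 10, u_{10} = 3, u_{11} = 24, u_{12} = 11, u_{13} = 0, u_{14} = 8, u_{15} = 9, u_{16} = 6, u_{17} = 15, u_{18} = 13, u_{19} = 19, u_{20} = 1, u_{21} = 5.
Since u_{21} = u_1 = 5, the sequence is periodic with period 20.
(226 - 1) mod 20 = 5, so u_{226} = u_6 = 23.

23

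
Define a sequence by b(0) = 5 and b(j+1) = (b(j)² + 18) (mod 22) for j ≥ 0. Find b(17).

b(0) = 5,  b(1) = 21,  b(2) = 19,  b(3) = 5.
The sequence repeats with period 3.
(17 - 0) mod 3 = 2, so b(17) = b(2) = 19.

19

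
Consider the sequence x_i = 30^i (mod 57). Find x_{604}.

30

Listing terms: x_0 = 1, x_1 = 30, x_2 = 45, x_3 = 39, x_4 = 30.
Since x_4 = x_1 = 30, the sequence is eventually periodic: after a pre-period of length 1 it cycles with period 3.
For i ≥ 1, x_i depends only on (i - 1) mod 3. (604 - 1) mod 3 = 0, so x_{604} = x_1 = 30.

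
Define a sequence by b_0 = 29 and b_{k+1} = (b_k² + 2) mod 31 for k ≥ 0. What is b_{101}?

Computing terms: b_0 = 29, b_1 = 6, b_2 = 7, b_3 = 20, b_4 = 30, b_5 = 3, b_6 = 11, b_7 = 30.
Since b_7 = b_4 = 30, the sequence is eventually periodic: after a pre-period of length 4 it cycles with period 3.
For k ≥ 4, b_k depends only on (k - 4) mod 3. (101 - 4) mod 3 = 1, so b_{101} = b_5 = 3.

3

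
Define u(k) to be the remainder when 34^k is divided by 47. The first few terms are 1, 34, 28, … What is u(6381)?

2

Listing terms: u(0) = 1, u(1) = 34, u(2) = 28, u(3) = 12, u(4) = 32, u(5) = 7, u(6) = 3, u(7) = 8, u(8) = 37, u(9) = 36, u(10) = 2, u(11) = 21, u(12) = 9, u(13) = 24, u(14) = 17, u(15) = 14, u(16) = 6, u(17) = 16, u(18) = 27, u(19) = 25, u(20) = 4, u(21) = 42, u(22) = 18, u(23) = 1.
Since u(23) = u(0) = 1, the sequence is periodic with period 23.
(6381 - 0) mod 23 = 10, so u(6381) = u(10) = 2.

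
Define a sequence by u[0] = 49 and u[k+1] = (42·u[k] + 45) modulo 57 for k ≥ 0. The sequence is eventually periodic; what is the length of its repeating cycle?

We have u[0] = 49; u[1] = 51; u[2] = 21; u[3] = 15; u[4] = 48; u[5] = 9; u[6] = 24; u[7] = 27; u[8] = 39; u[9] = 30; u[10] = 51.
Since u[10] = u[1] = 51, the sequence is eventually periodic: after a pre-period of length 1 it cycles with period 9.

9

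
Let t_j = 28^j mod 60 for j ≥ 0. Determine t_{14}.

t_0 = 1,  t_1 = 28,  t_2 = 4,  t_3 = 52,  t_4 = 16,  t_5 = 28.
Since t_5 = t_1 = 28, the sequence is eventually periodic: after a pre-period of length 1 it cycles with period 4.
For j ≥ 1, t_j depends only on (j - 1) mod 4. (14 - 1) mod 4 = 1, so t_{14} = t_2 = 4.

4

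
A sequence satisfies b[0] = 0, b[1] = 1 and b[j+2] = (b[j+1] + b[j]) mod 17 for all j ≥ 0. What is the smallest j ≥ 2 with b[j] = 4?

8

Computing terms: b[0] = 0; b[1] = 1; b[2] = 1; b[3] = 2; b[4] = 3; b[5] = 5; b[6] = 8; b[7] = 13; b[8] = 4; b[9] = 0; b[10] = 4; b[11] = 4; b[12] = 8; b[13] = 12; b[14] = 3; b[15] = 15; b[16] = 1; b[17] = 16; b[18] = 0; b[19] = 16; b[20] = 16; b[21] = 15; b[22] = 14; b[23] = 12; b[24] = 9; b[25] = 4; b[26] = 13; b[27] = 0; b[28] = 13; b[29] = 13; b[30] = 9; b[31] = 5; b[32] = 14; b[33] = 2; b[34] = 16; b[35] = 1; b[36] = 0; b[37] = 1.
The sequence repeats with period 36.
The value 4 first appears (with j ≥ 2) at b[8].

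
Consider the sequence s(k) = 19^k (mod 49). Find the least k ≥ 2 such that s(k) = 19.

7

Listing terms: s(1) = 19,  s(2) = 18,  s(3) = 48,  s(4) = 30,  s(5) = 31,  s(6) = 1,  s(7) = 19.
The sequence repeats with period 6.
The value 19 next appears (with k ≥ 2) at s(7).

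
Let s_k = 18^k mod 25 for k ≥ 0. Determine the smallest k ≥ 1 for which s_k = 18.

Listing terms: s_0 = 1; s_1 = 18; s_2 = 24; s_3 = 7; s_4 = 1.
The sequence repeats with period 4.
The value 18 first appears (with k ≥ 1) at s_1.

1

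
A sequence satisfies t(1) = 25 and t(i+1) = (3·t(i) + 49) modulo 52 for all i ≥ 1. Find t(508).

12

Listing terms: t(1) = 25,  t(2) = 20,  t(3) = 5,  t(4) = 12,  t(5) = 33,  t(6) = 44,  t(7) = 25.
The sequence repeats with period 6.
So t(508) = t(1 + ((508-1) mod 6)) = t(4) = 12.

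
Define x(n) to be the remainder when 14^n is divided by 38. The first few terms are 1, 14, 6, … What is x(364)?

36

We have x(0) = 1,  x(1) = 14,  x(2) = 6,  x(3) = 8,  x(4) = 36,  x(5) = 10,  x(6) = 26,  x(7) = 22,  x(8) = 4,  x(9) = 18,  x(10) = 24,  x(11) = 32,  x(12) = 30,  x(13) = 2,  x(14) = 28,  x(15) = 12,  x(16) = 16,  x(17) = 34,  x(18) = 20,  x(19) = 14.
Since x(19) = x(1) = 14, the sequence is eventually periodic: after a pre-period of length 1 it cycles with period 18.
For n ≥ 1, x(n) depends only on (n - 1) mod 18. (364 - 1) mod 18 = 3, so x(364) = x(4) = 36.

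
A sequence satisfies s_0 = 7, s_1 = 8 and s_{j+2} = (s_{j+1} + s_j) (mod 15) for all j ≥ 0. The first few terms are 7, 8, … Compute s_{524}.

8

s_0 = 7, s_1 = 8, s_2 = 0, s_3 = 8, s_4 = 8, s_5 = 1, s_6 = 9, s_7 = 10, s_8 = 4, s_9 = 14, s_{10} = 3, s_{11} = 2, s_{12} = 5, s_{13} = 7, s_{14} = 12, s_{15} = 4, s_{16} = 1, s_{17} = 5, s_{18} = 6, s_{19} = 11, s_{20} = 2, s_{21} = 13, s_{22} = 0, s_{23} = 13, s_{24} = 13, s_{25} = 11, s_{26} = 9, s_{27} = 5, s_{28} = 14, s_{29} = 4, s_{30} = 3, s_{31} = 7, s_{32} = 10, s_{33} = 2, s_{34} = 12, s_{35} = 14, s_{36} = 11, s_{37} = 10, s_{38} = 6, s_{39} = 1, s_{40} = 7, s_{41} = 8.
Since (s_{40}, s_{41}) = (s_0, s_1) = (7, 8) (two consecutive terms determine the rest), the sequence is periodic with period 40.
So s_{524} = s_{0 + ((524-0) mod 40)} = s_4 = 8.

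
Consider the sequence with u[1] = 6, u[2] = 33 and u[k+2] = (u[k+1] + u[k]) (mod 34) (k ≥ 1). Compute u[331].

Computing terms: u[1] = 6; u[2] = 33; u[3] = 5; u[4] = 4; u[5] = 9; u[6] = 13; u[7] = 22; u[8] = 1; u[9] = 23; u[10] = 24; u[11] = 13; u[12] = 3; u[13] = 16; u[14] = 19; u[15] = 1; u[16] = 20; u[17] = 21; u[18] = 7; u[19] = 28; u[20] = 1; u[21] = 29; u[22] = 30; u[23] = 25; u[24] = 21; u[25] = 12; u[26] = 33; u[27] = 11; u[28] = 10; u[29] = 21; u[30] = 31; u[31] = 18; u[32] = 15; u[33] = 33; u[34] = 14; u[35] = 13; u[36] = 27; u[37] = 6; u[38] = 33.
The sequence repeats with period 36.
So u[331] = u[1 + ((331-1) mod 36)] = u[7] = 22.

22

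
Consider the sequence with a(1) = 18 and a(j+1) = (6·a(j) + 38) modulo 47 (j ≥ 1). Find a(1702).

Listing terms: a(1) = 18, a(2) = 5, a(3) = 21, a(4) = 23, a(5) = 35, a(6) = 13, a(7) = 22, a(8) = 29, a(9) = 24, a(10) = 41, a(11) = 2, a(12) = 3, a(13) = 9, a(14) = 45, a(15) = 26, a(16) = 6, a(17) = 27, a(18) = 12, a(19) = 16, a(20) = 40, a(21) = 43, a(22) = 14, a(23) = 28, a(24) = 18.
The sequence repeats with period 23.
(1702 - 1) mod 23 = 22, so a(1702) = a(23) = 28.

28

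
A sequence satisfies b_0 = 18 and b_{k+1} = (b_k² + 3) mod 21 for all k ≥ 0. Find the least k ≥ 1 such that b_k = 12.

b_0 = 18,  b_1 = 12,  b_2 = 0,  b_3 = 3,  b_4 = 12.
Since b_4 = b_1 = 12, the sequence is eventually periodic: after a pre-period of length 1 it cycles with period 3.
The value 12 first appears (with k ≥ 1) at b_1.

1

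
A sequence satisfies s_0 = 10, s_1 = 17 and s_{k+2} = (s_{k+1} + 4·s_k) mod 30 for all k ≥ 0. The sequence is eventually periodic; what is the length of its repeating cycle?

24

We have s_0 = 10,  s_1 = 17,  s_2 = 27,  s_3 = 5,  s_4 = 23,  s_5 = 13,  s_6 = 15,  s_7 = 7,  s_8 = 7,  s_9 = 5,  s_{10} = 3,  s_{11} = 23,  s_{12} = 5,  s_{13} = 7,  s_{14} = 27,  s_{15} = 25,  s_{16} = 13,  s_{17} = 23,  s_{18} = 15,  s_{19} = 17,  s_{20} = 17,  s_{21} = 25,  s_{22} = 3,  s_{23} = 13,  s_{24} = 25,  s_{25} = 17,  s_{26} = 27.
Since (s_{25}, s_{26}) = (s_1, s_2) = (17, 27) (two consecutive terms determine the rest), the sequence is eventually periodic: after a pre-period of length 1 it cycles with period 24.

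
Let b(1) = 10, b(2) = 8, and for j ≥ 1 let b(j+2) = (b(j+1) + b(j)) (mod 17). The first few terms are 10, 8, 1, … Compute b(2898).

Computing terms: b(1) = 10, b(2) = 8, b(3) = 1, b(4) = 9, b(5) = 10, b(6) = 2, b(7) = 12, b(8) = 14, b(9) = 9, b(10) = 6, b(11) = 15, b(12) = 4, b(13) = 2, b(14) = 6, b(15) = 8, b(16) = 14, b(17) = 5, b(18) = 2, b(19) = 7, b(20) = 9, b(21) = 16, b(22) = 8, b(23) = 7, b(24) = 15, b(25) = 5, b(26) = 3, b(27) = 8, b(28) = 11, b(29) = 2, b(30) = 13, b(31) = 15, b(32) = 11, b(33) = 9, b(34) = 3, b(35) = 12, b(36) = 15, b(37) = 10, b(38) = 8.
The sequence repeats with period 36.
So b(2898) = b(1 + ((2898-1) mod 36)) = b(18) = 2.

2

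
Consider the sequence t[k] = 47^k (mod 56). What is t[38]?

Computing terms: t[1] = 47, t[2] = 25, t[3] = 55, t[4] = 9, t[5] = 31, t[6] = 1, t[7] = 47.
The sequence repeats with period 6.
So t[38] = t[1 + ((38-1) mod 6)] = t[2] = 25.

25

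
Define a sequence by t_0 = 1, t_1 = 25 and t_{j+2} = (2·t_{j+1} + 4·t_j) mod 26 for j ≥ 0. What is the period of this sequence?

Listing terms: t_0 = 1,  t_1 = 25,  t_2 = 2,  t_3 = 0,  t_4 = 8,  t_5 = 16,  t_6 = 12,  t_7 = 10,  t_8 = 16,  t_9 = 20,  t_{10} = 0,  t_{11} = 2,  t_{12} = 4,  t_{13} = 16,  t_{14} = 22,  t_{15} = 4,  t_{16} = 18,  t_{17} = 0,  t_{18} = 20,  t_{19} = 14,  t_{20} = 4,  t_{21} = 12,  t_{22} = 14,  t_{23} = 24,  t_{24} = 0,  t_{25} = 18,  t_{26} = 10,  t_{27} = 14,  t_{28} = 16,  t_{29} = 10,  t_{30} = 6,  t_{31} = 0,  t_{32} = 24,  t_{33} = 22,  t_{34} = 10,  t_{35} = 4,  t_{36} = 22,  t_{37} = 8,  t_{38} = 0,  t_{39} = 6,  t_{40} = 12,  t_{41} = 22,  t_{42} = 14,  t_{43} = 12,  t_{44} = 2,  t_{45} = 0.
Since (t_{44}, t_{45}) = (t_2, t_3) = (2, 0) (two consecutive terms determine the rest), the sequence is eventually periodic: after a pre-period of length 2 it cycles with period 42.

42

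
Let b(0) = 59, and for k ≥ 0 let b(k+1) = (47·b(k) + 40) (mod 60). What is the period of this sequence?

4

Listing terms: b(0) = 59; b(1) = 53; b(2) = 11; b(3) = 17; b(4) = 59.
The sequence repeats with period 4.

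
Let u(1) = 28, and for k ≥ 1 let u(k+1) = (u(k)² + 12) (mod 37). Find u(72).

Computing terms: u(1) = 28,  u(2) = 19,  u(3) = 3,  u(4) = 21,  u(5) = 9,  u(6) = 19.
Since u(6) = u(2) = 19, the sequence is eventually periodic: after a pre-period of length 1 it cycles with period 4.
For k ≥ 2, u(k) depends only on (k - 2) mod 4. (72 - 2) mod 4 = 2, so u(72) = u(4) = 21.

21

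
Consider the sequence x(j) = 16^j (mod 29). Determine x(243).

23

x(1) = 16; x(2) = 24; x(3) = 7; x(4) = 25; x(5) = 23; x(6) = 20; x(7) = 1; x(8) = 16.
The sequence repeats with period 7.
So x(243) = x(1 + ((243-1) mod 7)) = x(5) = 23.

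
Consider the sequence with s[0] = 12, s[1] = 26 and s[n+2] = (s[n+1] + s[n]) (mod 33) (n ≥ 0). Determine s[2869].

We have s[0] = 12, s[1] = 26, s[2] = 5, s[3] = 31, s[4] = 3, s[5] = 1, s[6] = 4, s[7] = 5, s[8] = 9, s[9] = 14, s[10] = 23, s[11] = 4, s[12] = 27, s[13] = 31, s[14] = 25, s[15] = 23, s[16] = 15, s[17] = 5, s[18] = 20, s[19] = 25, s[20] = 12, s[21] = 4, s[22] = 16, s[23] = 20, s[24] = 3, s[25] = 23, s[26] = 26, s[27] = 16, s[28] = 9, s[29] = 25, s[30] = 1, s[31] = 26, s[32] = 27, s[33] = 20, s[34] = 14, s[35] = 1, s[36] = 15, s[37] = 16, s[38] = 31, s[39] = 14, s[40] = 12, s[41] = 26.
Since (s[40], s[41]) = (s[0], s[1]) = (12, 26) (two consecutive terms determine the rest), the sequence is periodic with period 40.
(2869 - 0) mod 40 = 29, so s[2869] = s[29] = 25.

25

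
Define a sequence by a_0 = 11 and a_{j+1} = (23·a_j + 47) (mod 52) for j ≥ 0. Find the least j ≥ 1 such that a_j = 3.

We have a_0 = 11,  a_1 = 40,  a_2 = 31,  a_3 = 32,  a_4 = 3,  a_5 = 12,  a_6 = 11.
The sequence repeats with period 6.
The value 3 first appears (with j ≥ 1) at a_4.

4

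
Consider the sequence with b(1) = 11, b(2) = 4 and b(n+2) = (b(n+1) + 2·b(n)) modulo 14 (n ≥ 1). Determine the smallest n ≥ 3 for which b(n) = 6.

4

b(1) = 11, b(2) = 4, b(3) = 12, b(4) = 6, b(5) = 2, b(6) = 0, b(7) = 4, b(8) = 4, b(9) = 12.
Since (b(8), b(9)) = (b(2), b(3)) = (4, 12) (two consecutive terms determine the rest), the sequence is eventually periodic: after a pre-period of length 1 it cycles with period 6.
The value 6 first appears (with n ≥ 3) at b(4).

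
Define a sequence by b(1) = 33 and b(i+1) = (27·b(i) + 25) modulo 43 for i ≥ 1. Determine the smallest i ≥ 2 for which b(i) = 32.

3

Listing terms: b(1) = 33; b(2) = 13; b(3) = 32; b(4) = 29; b(5) = 34; b(6) = 40; b(7) = 30; b(8) = 18; b(9) = 38; b(10) = 19; b(11) = 22; b(12) = 17; b(13) = 11; b(14) = 21; b(15) = 33.
Since b(15) = b(1) = 33, the sequence is periodic with period 14.
The value 32 first appears (with i ≥ 2) at b(3).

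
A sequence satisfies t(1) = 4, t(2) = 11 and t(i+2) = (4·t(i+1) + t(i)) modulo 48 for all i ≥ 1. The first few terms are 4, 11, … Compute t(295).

t(1) = 4; t(2) = 11; t(3) = 0; t(4) = 11; t(5) = 44; t(6) = 43; t(7) = 24; t(8) = 43; t(9) = 4; t(10) = 11.
The sequence repeats with period 8.
(295 - 1) mod 8 = 6, so t(295) = t(7) = 24.

24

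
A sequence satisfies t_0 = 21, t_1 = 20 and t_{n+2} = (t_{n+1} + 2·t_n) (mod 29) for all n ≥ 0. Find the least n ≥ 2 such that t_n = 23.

t_0 = 21; t_1 = 20; t_2 = 4; t_3 = 15; t_4 = 23; t_5 = 24; t_6 = 12; t_7 = 2; t_8 = 26; t_9 = 1; t_{10} = 24; t_{11} = 26; t_{12} = 16; t_{13} = 10; t_{14} = 13; t_{15} = 4; t_{16} = 1; t_{17} = 9; t_{18} = 11; t_{19} = 0; t_{20} = 22; t_{21} = 22; t_{22} = 8; t_{23} = 23; t_{24} = 10; t_{25} = 27; t_{26} = 18; t_{27} = 14; t_{28} = 21; t_{29} = 20.
Since (t_{28}, t_{29}) = (t_0, t_1) = (21, 20) (two consecutive terms determine the rest), the sequence is periodic with period 28.
The value 23 first appears (with n ≥ 2) at t_4.

4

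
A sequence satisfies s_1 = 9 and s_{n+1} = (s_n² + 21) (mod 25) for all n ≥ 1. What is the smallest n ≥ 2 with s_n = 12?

Listing terms: s_1 = 9,  s_2 = 2,  s_3 = 0,  s_4 = 21,  s_5 = 12,  s_6 = 15,  s_7 = 21.
Since s_7 = s_4 = 21, the sequence is eventually periodic: after a pre-period of length 3 it cycles with period 3.
The value 12 first appears (with n ≥ 2) at s_5.

5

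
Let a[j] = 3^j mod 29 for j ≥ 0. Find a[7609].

17

a[0] = 1,  a[1] = 3,  a[2] = 9,  a[3] = 27,  a[4] = 23,  a[5] = 11,  a[6] = 4,  a[7] = 12,  a[8] = 7,  a[9] = 21,  a[10] = 5,  a[11] = 15,  a[12] = 16,  a[13] = 19,  a[14] = 28,  a[15] = 26,  a[16] = 20,  a[17] = 2,  a[18] = 6,  a[19] = 18,  a[20] = 25,  a[21] = 17,  a[22] = 22,  a[23] = 8,  a[24] = 24,  a[25] = 14,  a[26] = 13,  a[27] = 10,  a[28] = 1.
The sequence repeats with period 28.
(7609 - 0) mod 28 = 21, so a[7609] = a[21] = 17.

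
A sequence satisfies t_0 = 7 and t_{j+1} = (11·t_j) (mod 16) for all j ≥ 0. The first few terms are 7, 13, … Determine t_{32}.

t_0 = 7,  t_1 = 13,  t_2 = 15,  t_3 = 5,  t_4 = 7.
Since t_4 = t_0 = 7, the sequence is periodic with period 4.
(32 - 0) mod 4 = 0, so t_{32} = t_0 = 7.

7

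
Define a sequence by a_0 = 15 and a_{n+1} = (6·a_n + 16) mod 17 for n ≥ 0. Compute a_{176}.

a_0 = 15,  a_1 = 4,  a_2 = 6,  a_3 = 1,  a_4 = 5,  a_5 = 12,  a_6 = 3,  a_7 = 0,  a_8 = 16,  a_9 = 10,  a_{10} = 8,  a_{11} = 13,  a_{12} = 9,  a_{13} = 2,  a_{14} = 11,  a_{15} = 14,  a_{16} = 15.
The sequence repeats with period 16.
(176 - 0) mod 16 = 0, so a_{176} = a_0 = 15.

15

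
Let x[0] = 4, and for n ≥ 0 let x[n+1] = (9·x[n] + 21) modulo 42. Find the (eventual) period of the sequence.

Computing terms: x[0] = 4; x[1] = 15; x[2] = 30; x[3] = 39; x[4] = 36; x[5] = 9; x[6] = 18; x[7] = 15.
Since x[7] = x[1] = 15, the sequence is eventually periodic: after a pre-period of length 1 it cycles with period 6.

6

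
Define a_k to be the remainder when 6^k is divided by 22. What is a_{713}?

Computing terms: a_1 = 6, a_2 = 14, a_3 = 18, a_4 = 20, a_5 = 10, a_6 = 16, a_7 = 8, a_8 = 4, a_9 = 2, a_{10} = 12, a_{11} = 6.
Since a_{11} = a_1 = 6, the sequence is periodic with period 10.
(713 - 1) mod 10 = 2, so a_{713} = a_3 = 18.

18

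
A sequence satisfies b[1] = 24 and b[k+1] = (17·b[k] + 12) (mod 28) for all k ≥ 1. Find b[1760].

0

We have b[1] = 24,  b[2] = 0,  b[3] = 12,  b[4] = 20,  b[5] = 16,  b[6] = 4,  b[7] = 24.
The sequence repeats with period 6.
(1760 - 1) mod 6 = 1, so b[1760] = b[2] = 0.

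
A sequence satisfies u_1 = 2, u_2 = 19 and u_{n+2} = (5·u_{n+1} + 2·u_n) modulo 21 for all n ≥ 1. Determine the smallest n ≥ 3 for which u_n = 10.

14

u_1 = 2; u_2 = 19; u_3 = 15; u_4 = 8; u_5 = 7; u_6 = 9; u_7 = 17; u_8 = 19; u_9 = 3; u_{10} = 11; u_{11} = 19; u_{12} = 12; u_{13} = 14; u_{14} = 10; u_{15} = 15; u_{16} = 11; u_{17} = 1; u_{18} = 6; u_{19} = 11; u_{20} = 4; u_{21} = 0; u_{22} = 8; u_{23} = 19; u_{24} = 6; u_{25} = 5; u_{26} = 16; u_{27} = 6; u_{28} = 20; u_{29} = 7; u_{30} = 12; u_{31} = 11; u_{32} = 16; u_{33} = 18; u_{34} = 17; u_{35} = 16; u_{36} = 9; u_{37} = 14; u_{38} = 4; u_{39} = 6; u_{40} = 17; u_{41} = 13; u_{42} = 15; u_{43} = 17; u_{44} = 10; u_{45} = 0; u_{46} = 20; u_{47} = 16; u_{48} = 15; u_{49} = 2; u_{50} = 19.
The sequence repeats with period 48.
The value 10 first appears (with n ≥ 3) at u_{14}.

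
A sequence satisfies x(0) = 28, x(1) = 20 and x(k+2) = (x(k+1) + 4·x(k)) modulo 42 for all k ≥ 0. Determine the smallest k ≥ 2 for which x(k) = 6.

2

x(0) = 28; x(1) = 20; x(2) = 6; x(3) = 2; x(4) = 26; x(5) = 34; x(6) = 12; x(7) = 22; x(8) = 28; x(9) = 32; x(10) = 18; x(11) = 20; x(12) = 8; x(13) = 4; x(14) = 36; x(15) = 10; x(16) = 28; x(17) = 26; x(18) = 12; x(19) = 32; x(20) = 38; x(21) = 40; x(22) = 24; x(23) = 16; x(24) = 28; x(25) = 8; x(26) = 36; x(27) = 26; x(28) = 2; x(29) = 22; x(30) = 30; x(31) = 34; x(32) = 28; x(33) = 38; x(34) = 24; x(35) = 8; x(36) = 20; x(37) = 10; x(38) = 6; x(39) = 4; x(40) = 28; x(41) = 2; x(42) = 30; x(43) = 38; x(44) = 32; x(45) = 16; x(46) = 18; x(47) = 40; x(48) = 28; x(49) = 20.
The sequence repeats with period 48.
The value 6 first appears (with k ≥ 2) at x(2).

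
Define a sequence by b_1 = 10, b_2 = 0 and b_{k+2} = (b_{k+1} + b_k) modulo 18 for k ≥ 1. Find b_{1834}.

12

Computing terms: b_1 = 10,  b_2 = 0,  b_3 = 10,  b_4 = 10,  b_5 = 2,  b_6 = 12,  b_7 = 14,  b_8 = 8,  b_9 = 4,  b_{10} = 12,  b_{11} = 16,  b_{12} = 10,  b_{13} = 8,  b_{14} = 0,  b_{15} = 8,  b_{16} = 8,  b_{17} = 16,  b_{18} = 6,  b_{19} = 4,  b_{20} = 10,  b_{21} = 14,  b_{22} = 6,  b_{23} = 2,  b_{24} = 8,  b_{25} = 10,  b_{26} = 0.
Since (b_{25}, b_{26}) = (b_1, b_2) = (10, 0) (two consecutive terms determine the rest), the sequence is periodic with period 24.
So b_{1834} = b_{1 + ((1834-1) mod 24)} = b_{10} = 12.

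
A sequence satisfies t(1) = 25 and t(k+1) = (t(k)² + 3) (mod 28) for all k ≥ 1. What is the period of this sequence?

6

We have t(1) = 25; t(2) = 12; t(3) = 7; t(4) = 24; t(5) = 19; t(6) = 0; t(7) = 3; t(8) = 12.
Since t(8) = t(2) = 12, the sequence is eventually periodic: after a pre-period of length 1 it cycles with period 6.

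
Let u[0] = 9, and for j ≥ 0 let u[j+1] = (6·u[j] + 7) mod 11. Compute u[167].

7

Listing terms: u[0] = 9, u[1] = 6, u[2] = 10, u[3] = 1, u[4] = 2, u[5] = 8, u[6] = 0, u[7] = 7, u[8] = 5, u[9] = 4, u[10] = 9.
The sequence repeats with period 10.
So u[167] = u[0 + ((167-0) mod 10)] = u[7] = 7.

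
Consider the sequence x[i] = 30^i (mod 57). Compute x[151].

30

We have x[0] = 1,  x[1] = 30,  x[2] = 45,  x[3] = 39,  x[4] = 30.
Since x[4] = x[1] = 30, the sequence is eventually periodic: after a pre-period of length 1 it cycles with period 3.
For i ≥ 1, x[i] depends only on (i - 1) mod 3. (151 - 1) mod 3 = 0, so x[151] = x[1] = 30.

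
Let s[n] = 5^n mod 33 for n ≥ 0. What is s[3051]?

5

Computing terms: s[0] = 1,  s[1] = 5,  s[2] = 25,  s[3] = 26,  s[4] = 31,  s[5] = 23,  s[6] = 16,  s[7] = 14,  s[8] = 4,  s[9] = 20,  s[10] = 1.
Since s[10] = s[0] = 1, the sequence is periodic with period 10.
(3051 - 0) mod 10 = 1, so s[3051] = s[1] = 5.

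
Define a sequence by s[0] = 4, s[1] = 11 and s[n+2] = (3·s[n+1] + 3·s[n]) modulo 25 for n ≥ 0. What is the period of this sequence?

s[0] = 4; s[1] = 11; s[2] = 20; s[3] = 18; s[4] = 14; s[5] = 21; s[6] = 5; s[7] = 3; s[8] = 24; s[9] = 6; s[10] = 15; s[11] = 13; s[12] = 9; s[13] = 16; s[14] = 0; s[15] = 23; s[16] = 19; s[17] = 1; s[18] = 10; s[19] = 8; s[20] = 4; s[21] = 11.
The sequence repeats with period 20.

20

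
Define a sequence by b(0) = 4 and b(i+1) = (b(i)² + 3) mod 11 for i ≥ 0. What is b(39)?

Computing terms: b(0) = 4,  b(1) = 8,  b(2) = 1,  b(3) = 4.
Since b(3) = b(0) = 4, the sequence is periodic with period 3.
So b(39) = b(0 + ((39-0) mod 3)) = b(0) = 4.

4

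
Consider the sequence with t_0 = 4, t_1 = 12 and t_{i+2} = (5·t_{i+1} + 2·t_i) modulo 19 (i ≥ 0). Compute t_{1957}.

16

Listing terms: t_0 = 4; t_1 = 12; t_2 = 11; t_3 = 3; t_4 = 18; t_5 = 1; t_6 = 3; t_7 = 17; t_8 = 15; t_9 = 14; t_{10} = 5; t_{11} = 15; t_{12} = 9; t_{13} = 18; t_{14} = 13; t_{15} = 6; t_{16} = 18; t_{17} = 7; t_{18} = 14; t_{19} = 8; t_{20} = 11; t_{21} = 14; t_{22} = 16; t_{23} = 13; t_{24} = 2; t_{25} = 17; t_{26} = 13; t_{27} = 4; t_{28} = 8; t_{29} = 10; t_{30} = 9; t_{31} = 8; t_{32} = 1; t_{33} = 2; t_{34} = 12; t_{35} = 7; t_{36} = 2; t_{37} = 5; t_{38} = 10; t_{39} = 3; t_{40} = 16; t_{41} = 10; t_{42} = 6; t_{43} = 12; t_{44} = 15; t_{45} = 4; t_{46} = 12.
Since (t_{45}, t_{46}) = (t_0, t_1) = (4, 12) (two consecutive terms determine the rest), the sequence is periodic with period 45.
So t_{1957} = t_{0 + ((1957-0) mod 45)} = t_{22} = 16.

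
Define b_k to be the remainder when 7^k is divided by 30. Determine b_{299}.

13

Listing terms: b_0 = 1, b_1 = 7, b_2 = 19, b_3 = 13, b_4 = 1.
The sequence repeats with period 4.
(299 - 0) mod 4 = 3, so b_{299} = b_3 = 13.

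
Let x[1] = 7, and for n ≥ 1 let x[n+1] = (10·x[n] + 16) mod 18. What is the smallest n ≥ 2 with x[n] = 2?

8

Computing terms: x[1] = 7; x[2] = 14; x[3] = 12; x[4] = 10; x[5] = 8; x[6] = 6; x[7] = 4; x[8] = 2; x[9] = 0; x[10] = 16; x[11] = 14.
Since x[11] = x[2] = 14, the sequence is eventually periodic: after a pre-period of length 1 it cycles with period 9.
The value 2 first appears (with n ≥ 2) at x[8].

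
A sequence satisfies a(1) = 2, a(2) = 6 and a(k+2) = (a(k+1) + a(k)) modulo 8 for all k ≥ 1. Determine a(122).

Computing terms: a(1) = 2,  a(2) = 6,  a(3) = 0,  a(4) = 6,  a(5) = 6,  a(6) = 4,  a(7) = 2,  a(8) = 6.
Since (a(7), a(8)) = (a(1), a(2)) = (2, 6) (two consecutive terms determine the rest), the sequence is periodic with period 6.
(122 - 1) mod 6 = 1, so a(122) = a(2) = 6.

6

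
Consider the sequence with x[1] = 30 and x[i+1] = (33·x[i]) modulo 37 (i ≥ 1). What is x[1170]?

Listing terms: x[1] = 30,  x[2] = 28,  x[3] = 36,  x[4] = 4,  x[5] = 21,  x[6] = 27,  x[7] = 3,  x[8] = 25,  x[9] = 11,  x[10] = 30.
Since x[10] = x[1] = 30, the sequence is periodic with period 9.
(1170 - 1) mod 9 = 8, so x[1170] = x[9] = 11.

11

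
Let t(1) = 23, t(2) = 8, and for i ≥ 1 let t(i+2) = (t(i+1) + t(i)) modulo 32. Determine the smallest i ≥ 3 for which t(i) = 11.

t(1) = 23; t(2) = 8; t(3) = 31; t(4) = 7; t(5) = 6; t(6) = 13; t(7) = 19; t(8) = 0; t(9) = 19; t(10) = 19; t(11) = 6; t(12) = 25; t(13) = 31; t(14) = 24; t(15) = 23; t(16) = 15; t(17) = 6; t(18) = 21; t(19) = 27; t(20) = 16; t(21) = 11; t(22) = 27; t(23) = 6; t(24) = 1; t(25) = 7; t(26) = 8; t(27) = 15; t(28) = 23; t(29) = 6; t(30) = 29; t(31) = 3; t(32) = 0; t(33) = 3; t(34) = 3; t(35) = 6; t(36) = 9; t(37) = 15; t(38) = 24; t(39) = 7; t(40) = 31; t(41) = 6; t(42) = 5; t(43) = 11; t(44) = 16; t(45) = 27; t(46) = 11; t(47) = 6; t(48) = 17; t(49) = 23; t(50) = 8.
Since (t(49), t(50)) = (t(1), t(2)) = (23, 8) (two consecutive terms determine the rest), the sequence is periodic with period 48.
The value 11 first appears (with i ≥ 3) at t(21).

21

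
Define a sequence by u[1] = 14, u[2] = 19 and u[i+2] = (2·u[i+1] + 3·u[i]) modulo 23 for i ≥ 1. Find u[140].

5

Computing terms: u[1] = 14,  u[2] = 19,  u[3] = 11,  u[4] = 10,  u[5] = 7,  u[6] = 21,  u[7] = 17,  u[8] = 5,  u[9] = 15,  u[10] = 22,  u[11] = 20,  u[12] = 14,  u[13] = 19.
Since (u[12], u[13]) = (u[1], u[2]) = (14, 19) (two consecutive terms determine the rest), the sequence is periodic with period 11.
So u[140] = u[1 + ((140-1) mod 11)] = u[8] = 5.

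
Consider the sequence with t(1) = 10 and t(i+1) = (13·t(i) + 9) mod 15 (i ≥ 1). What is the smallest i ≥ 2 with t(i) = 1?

We have t(1) = 10, t(2) = 4, t(3) = 1, t(4) = 7, t(5) = 10.
The sequence repeats with period 4.
The value 1 first appears (with i ≥ 2) at t(3).

3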